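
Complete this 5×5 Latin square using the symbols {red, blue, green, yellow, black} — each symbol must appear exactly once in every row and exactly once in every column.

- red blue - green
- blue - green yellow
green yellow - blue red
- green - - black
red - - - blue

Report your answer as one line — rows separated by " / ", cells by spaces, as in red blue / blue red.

yellow red blue black green / black blue red green yellow / green yellow black blue red / blue green yellow red black / red black green yellow blue

(r2,c1) = black
(r2,c3) = red
(r3,c3) = black
(r4,c3) = yellow
(r4,c4) = red
(r5,c2) = black
(r5,c3) = green
(r5,c4) = yellow
(r1,c1) = yellow
(r1,c4) = black
(r4,c1) = blue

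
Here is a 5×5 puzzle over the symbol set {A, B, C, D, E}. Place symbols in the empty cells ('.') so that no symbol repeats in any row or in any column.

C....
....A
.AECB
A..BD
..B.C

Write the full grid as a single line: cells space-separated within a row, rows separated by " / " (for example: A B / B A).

C B A D E / B C D E A / D A E C B / A E C B D / E D B A C

(r1,c5): row 1 has {C}; column 5 has {A,B,C,D}, so it must be E.
(r3,c1): row 3 has {A,B,C,E}; column 1 has {A,C}, so it must be D.
(r4,c3): row 4 has {A,B,D}; column 3 has {B,E}, so it must be C.
(r5,c1): row 5 has {B,C}; column 1 has {A,C,D}, so it must be E.
(r5,c2): row 5 has {B,C,E}; column 2 has {A}, so it must be D.
(r5,c4): row 5 has {B,C,D,E}; column 4 has {B,C}, so it must be A.
(r1,c2): row 1 has {C,E}; column 2 has {A,D}, so it must be B.
(r1,c4): row 1 has {B,C,E}; column 4 has {A,B,C}, so it must be D.
(r2,c1): row 2 has {A}; column 1 has {A,C,D,E}, so it must be B.
(r2,c3): row 2 has {A,B}; column 3 has {B,C,E}, so it must be D.
(r2,c4): row 2 has {A,B,D}; column 4 has {A,B,C,D}, so it must be E.
(r4,c2): row 4 has {A,B,C,D}; column 2 has {A,B,D}, so it must be E.
(r1,c3): row 1 has {B,C,D,E}; column 3 has {B,C,D,E}, so it must be A.
(r2,c2): row 2 has {A,B,D,E}; column 2 has {A,B,D,E}, so it must be C.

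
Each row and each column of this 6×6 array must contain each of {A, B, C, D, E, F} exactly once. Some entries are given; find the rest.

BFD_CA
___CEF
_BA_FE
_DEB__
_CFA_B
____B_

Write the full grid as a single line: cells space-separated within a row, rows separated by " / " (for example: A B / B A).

B F D E C A / D A B C E F / C B A D F E / F D E B A C / E C F A D B / A E C F B D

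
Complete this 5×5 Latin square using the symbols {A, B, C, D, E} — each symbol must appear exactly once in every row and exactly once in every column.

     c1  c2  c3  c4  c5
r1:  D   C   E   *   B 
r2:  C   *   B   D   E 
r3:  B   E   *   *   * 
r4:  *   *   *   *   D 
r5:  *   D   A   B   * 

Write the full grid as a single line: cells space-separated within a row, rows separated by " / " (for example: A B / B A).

D C E A B / C A B D E / B E D C A / A B C E D / E D A B C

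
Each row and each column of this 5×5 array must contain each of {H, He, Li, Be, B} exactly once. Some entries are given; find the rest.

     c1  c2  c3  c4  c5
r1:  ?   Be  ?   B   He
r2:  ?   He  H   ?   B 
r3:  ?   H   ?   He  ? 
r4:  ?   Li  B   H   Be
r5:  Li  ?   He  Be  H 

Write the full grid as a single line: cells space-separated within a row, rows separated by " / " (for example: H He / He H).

(r1,c1) = H
(r1,c3) = Li
(r2,c1) = Be
(r2,c4) = Li
(r3,c1) = B
(r3,c3) = Be
(r3,c5) = Li
(r4,c1) = He
(r5,c2) = B

H Be Li B He / Be He H Li B / B H Be He Li / He Li B H Be / Li B He Be H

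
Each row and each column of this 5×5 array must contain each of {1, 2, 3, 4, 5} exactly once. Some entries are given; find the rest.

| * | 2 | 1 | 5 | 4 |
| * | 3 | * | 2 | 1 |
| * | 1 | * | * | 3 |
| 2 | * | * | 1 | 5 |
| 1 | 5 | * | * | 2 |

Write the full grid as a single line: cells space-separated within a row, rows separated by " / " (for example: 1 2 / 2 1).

3 2 1 5 4 / 4 3 5 2 1 / 5 1 2 4 3 / 2 4 3 1 5 / 1 5 4 3 2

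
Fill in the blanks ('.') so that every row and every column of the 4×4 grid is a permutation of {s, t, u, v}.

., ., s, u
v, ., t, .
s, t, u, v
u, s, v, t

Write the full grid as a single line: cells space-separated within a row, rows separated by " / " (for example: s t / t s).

t v s u / v u t s / s t u v / u s v t

(r1,c1): row 1 has {s,u}; column 1 has {s,u,v}, so it must be t.
(r1,c2): row 1 has {s,t,u}; column 2 has {s,t}, so it must be v.
(r2,c2): row 2 has {t,v}; column 2 has {s,t,v}, so it must be u.
(r2,c4): row 2 has {t,u,v}; column 4 has {t,u,v}, so it must be s.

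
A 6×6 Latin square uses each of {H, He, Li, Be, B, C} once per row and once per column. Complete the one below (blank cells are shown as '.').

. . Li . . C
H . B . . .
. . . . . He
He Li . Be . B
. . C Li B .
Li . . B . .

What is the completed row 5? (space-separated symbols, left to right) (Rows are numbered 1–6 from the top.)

Be He C Li B H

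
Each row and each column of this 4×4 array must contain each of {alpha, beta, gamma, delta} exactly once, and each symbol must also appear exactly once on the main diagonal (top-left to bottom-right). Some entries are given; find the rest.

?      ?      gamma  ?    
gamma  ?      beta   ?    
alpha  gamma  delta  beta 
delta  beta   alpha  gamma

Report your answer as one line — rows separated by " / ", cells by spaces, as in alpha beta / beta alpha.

beta delta gamma alpha / gamma alpha beta delta / alpha gamma delta beta / delta beta alpha gamma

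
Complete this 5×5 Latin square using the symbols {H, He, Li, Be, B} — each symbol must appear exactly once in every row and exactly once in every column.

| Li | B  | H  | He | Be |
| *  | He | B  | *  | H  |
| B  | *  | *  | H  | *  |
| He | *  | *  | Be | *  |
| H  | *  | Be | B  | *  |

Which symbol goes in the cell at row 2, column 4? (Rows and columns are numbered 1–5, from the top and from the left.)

Li

(r2,c1): row 2 has {H,He,B}; column 1 has {H,He,Li,B}, so it must be Be.
(r2,c4): row 2 has {H,He,Be,B}; column 4 has {H,He,Be,B}, so it must be Li.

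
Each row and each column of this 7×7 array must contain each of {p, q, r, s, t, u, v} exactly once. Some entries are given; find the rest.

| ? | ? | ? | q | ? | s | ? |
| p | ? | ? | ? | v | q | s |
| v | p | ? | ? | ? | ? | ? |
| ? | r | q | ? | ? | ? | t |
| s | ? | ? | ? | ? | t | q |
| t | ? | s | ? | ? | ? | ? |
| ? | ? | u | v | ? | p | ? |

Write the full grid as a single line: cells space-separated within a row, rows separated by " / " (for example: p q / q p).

(r4,c1) = u
(r4,c6) = v
(r7,c7) = r
(r1,c1) = r
(r3,c7) = u
(r7,c1) = q
(r3,c6) = r
(r6,c6) = u
(r3,c3) = t
(r3,c4) = s
(r3,c5) = q
(r4,c4) = p
(r4,c5) = s
(r6,c4) = r
(r6,c5) = p
(r6,c7) = v
(r7,c5) = t
(r1,c5) = u
(r1,c7) = p
(r2,c3) = r
(r5,c4) = u
(r5,c5) = r
(r6,c2) = q
(r7,c2) = s
(r1,c3) = v
(r2,c4) = t
(r5,c2) = v
(r5,c3) = p
(r1,c2) = t
(r2,c2) = u

r t v q u s p / p u r t v q s / v p t s q r u / u r q p s v t / s v p u r t q / t q s r p u v / q s u v t p r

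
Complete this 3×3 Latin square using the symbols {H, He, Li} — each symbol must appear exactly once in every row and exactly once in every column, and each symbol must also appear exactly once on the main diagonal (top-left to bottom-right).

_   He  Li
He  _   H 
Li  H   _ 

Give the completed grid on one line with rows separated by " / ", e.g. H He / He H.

H He Li / He Li H / Li H He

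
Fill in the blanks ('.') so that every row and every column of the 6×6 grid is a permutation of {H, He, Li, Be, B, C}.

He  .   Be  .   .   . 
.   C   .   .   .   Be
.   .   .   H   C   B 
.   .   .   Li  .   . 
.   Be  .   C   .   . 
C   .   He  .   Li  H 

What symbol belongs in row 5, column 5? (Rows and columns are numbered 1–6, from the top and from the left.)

He

(r1,c4) = B
(r1,c5) = H
(r2,c4) = He
(r2,c5) = B
(r3,c3) = Li
(r5,c5) = He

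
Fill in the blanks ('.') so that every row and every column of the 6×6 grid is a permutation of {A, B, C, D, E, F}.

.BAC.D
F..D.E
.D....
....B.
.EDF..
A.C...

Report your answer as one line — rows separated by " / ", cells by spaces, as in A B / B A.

(r1,c1) = E
(r1,c5) = F
(r2,c3) = B
(r6,c2) = F
(r6,c6) = B
(r6,c4) = E
(r6,c5) = D
(r4,c4) = A
(r3,c4) = B
(r4,c2) = C
(r4,c6) = F
(r2,c2) = A
(r2,c5) = C
(r3,c1) = C
(r3,c6) = A
(r4,c1) = D
(r4,c3) = E
(r5,c1) = B
(r5,c5) = A
(r5,c6) = C
(r3,c3) = F
(r3,c5) = E

E B A C F D / F A B D C E / C D F B E A / D C E A B F / B E D F A C / A F C E D B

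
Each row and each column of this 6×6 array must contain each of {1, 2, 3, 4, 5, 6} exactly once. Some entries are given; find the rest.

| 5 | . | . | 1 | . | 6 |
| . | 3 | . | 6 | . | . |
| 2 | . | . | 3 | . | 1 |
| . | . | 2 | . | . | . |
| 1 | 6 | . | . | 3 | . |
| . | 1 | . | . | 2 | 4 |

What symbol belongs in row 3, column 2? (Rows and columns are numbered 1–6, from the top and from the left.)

4

(r1,c5) = 4
(r2,c1) = 4
(r6,c4) = 5
(r1,c2) = 2
(r1,c3) = 3
(r4,c4) = 4
(r5,c4) = 2
(r5,c6) = 5
(r6,c3) = 6
(r2,c6) = 2
(r4,c2) = 5
(r4,c6) = 3
(r5,c3) = 4
(r6,c1) = 3
(r3,c2) = 4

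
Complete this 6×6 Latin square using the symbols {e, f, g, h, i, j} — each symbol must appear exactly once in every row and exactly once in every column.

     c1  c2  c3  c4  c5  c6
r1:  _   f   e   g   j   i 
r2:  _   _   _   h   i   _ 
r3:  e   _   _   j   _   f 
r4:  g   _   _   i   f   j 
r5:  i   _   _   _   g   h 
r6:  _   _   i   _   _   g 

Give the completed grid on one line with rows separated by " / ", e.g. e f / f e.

h f e g j i / f g j h i e / e i g j h f / g e h i f j / i j f e g h / j h i f e g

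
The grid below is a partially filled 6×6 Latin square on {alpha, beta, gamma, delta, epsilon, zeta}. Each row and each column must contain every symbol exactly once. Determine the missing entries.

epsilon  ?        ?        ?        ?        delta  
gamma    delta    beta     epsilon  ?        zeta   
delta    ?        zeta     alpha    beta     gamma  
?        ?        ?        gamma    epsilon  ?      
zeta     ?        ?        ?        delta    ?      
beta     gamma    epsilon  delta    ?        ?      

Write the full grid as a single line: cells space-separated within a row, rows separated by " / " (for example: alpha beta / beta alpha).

At row 2, column 5: row 2 has {beta,gamma,delta,epsilon,zeta}; column 5 has {beta,delta,epsilon}; that leaves alpha.
At row 3, column 2: row 3 has {alpha,beta,gamma,delta,zeta}; column 2 has {gamma,delta}; that leaves epsilon.
At row 4, column 1: row 4 has {gamma,epsilon}; column 1 has {beta,gamma,delta,epsilon,zeta}; that leaves alpha.
At row 4, column 3: row 4 has {alpha,gamma,epsilon}; column 3 has {beta,epsilon,zeta}; that leaves delta.
At row 4, column 6: row 4 has {alpha,gamma,delta,epsilon}; column 6 has {gamma,delta,zeta}; that leaves beta.
At row 5, column 4: row 5 has {delta,zeta}; column 4 has {alpha,gamma,delta,epsilon}; that leaves beta.
At row 6, column 5: row 6 has {beta,gamma,delta,epsilon}; column 5 has {alpha,beta,delta,epsilon}; that leaves zeta.
At row 6, column 6: row 6 has {beta,gamma,delta,epsilon,zeta}; column 6 has {beta,gamma,delta,zeta}; that leaves alpha.
At row 1, column 4: row 1 has {delta,epsilon}; column 4 has {alpha,beta,gamma,delta,epsilon}; that leaves zeta.
At row 1, column 5: row 1 has {delta,epsilon,zeta}; column 5 has {alpha,beta,delta,epsilon,zeta}; that leaves gamma.
At row 4, column 2: row 4 has {alpha,beta,gamma,delta,epsilon}; column 2 has {gamma,delta,epsilon}; that leaves zeta.
At row 5, column 2: row 5 has {beta,delta,zeta}; column 2 has {gamma,delta,epsilon,zeta}; that leaves alpha.
At row 5, column 3: row 5 has {alpha,beta,delta,zeta}; column 3 has {beta,delta,epsilon,zeta}; that leaves gamma.
At row 5, column 6: row 5 has {alpha,beta,gamma,delta,zeta}; column 6 has {alpha,beta,gamma,delta,zeta}; that leaves epsilon.
At row 1, column 2: row 1 has {gamma,delta,epsilon,zeta}; column 2 has {alpha,gamma,delta,epsilon,zeta}; that leaves beta.
At row 1, column 3: row 1 has {beta,gamma,delta,epsilon,zeta}; column 3 has {beta,gamma,delta,epsilon,zeta}; that leaves alpha.

epsilon beta alpha zeta gamma delta / gamma delta beta epsilon alpha zeta / delta epsilon zeta alpha beta gamma / alpha zeta delta gamma epsilon beta / zeta alpha gamma beta delta epsilon / beta gamma epsilon delta zeta alpha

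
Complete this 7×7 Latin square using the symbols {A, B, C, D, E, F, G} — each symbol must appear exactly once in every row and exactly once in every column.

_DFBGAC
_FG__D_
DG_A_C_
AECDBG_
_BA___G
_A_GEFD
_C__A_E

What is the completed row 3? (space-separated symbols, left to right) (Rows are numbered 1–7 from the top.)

(r1,c1) = E
(r2,c5) = C
(r3,c5) = F
(r3,c7) = B
(r4,c7) = F
(r5,c5) = D
(r5,c6) = E
(r6,c3) = B
(r7,c3) = D
(r7,c4) = F
(r7,c6) = B
(r2,c1) = B
(r2,c4) = E
(r2,c7) = A
(r3,c3) = E

D G E A F C B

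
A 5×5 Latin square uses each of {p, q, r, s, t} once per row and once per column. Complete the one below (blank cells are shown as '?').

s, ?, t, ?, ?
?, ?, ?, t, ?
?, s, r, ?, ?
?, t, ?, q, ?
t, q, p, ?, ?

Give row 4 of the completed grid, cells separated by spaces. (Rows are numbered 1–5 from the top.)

(r3,c4) = p
(r4,c3) = s
(r1,c4) = r
(r2,c3) = q
(r3,c1) = q
(r3,c5) = t
(r5,c4) = s
(r5,c5) = r
(r1,c2) = p
(r1,c5) = q
(r2,c2) = r
(r4,c5) = p
(r2,c1) = p
(r2,c5) = s
(r4,c1) = r

r t s q p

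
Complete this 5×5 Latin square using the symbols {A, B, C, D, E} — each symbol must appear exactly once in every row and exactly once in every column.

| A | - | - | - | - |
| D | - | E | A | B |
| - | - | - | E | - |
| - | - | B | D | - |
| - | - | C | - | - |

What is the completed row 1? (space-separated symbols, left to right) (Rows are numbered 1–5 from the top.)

A B D C E

At row 1, column 3: row 1 has {A}; column 3 has {B,C,E}; that leaves D.
At row 2, column 2: row 2 has {A,B,D,E}; column 2 is empty so far; that leaves C.
At row 3, column 3: row 3 has {E}; column 3 has {B,C,D,E}; that leaves A.
At row 5, column 4: row 5 has {C}; column 4 has {A,D,E}; that leaves B.
At row 1, column 4: row 1 has {A,D}; column 4 has {A,B,D,E}; that leaves C.
At row 1, column 5: row 1 has {A,C,D}; column 5 has {B}; that leaves E.
At row 5, column 1: row 5 has {B,C}; column 1 has {A,D}; that leaves E.
At row 1, column 2: row 1 has {A,C,D,E}; column 2 has {C}; that leaves B.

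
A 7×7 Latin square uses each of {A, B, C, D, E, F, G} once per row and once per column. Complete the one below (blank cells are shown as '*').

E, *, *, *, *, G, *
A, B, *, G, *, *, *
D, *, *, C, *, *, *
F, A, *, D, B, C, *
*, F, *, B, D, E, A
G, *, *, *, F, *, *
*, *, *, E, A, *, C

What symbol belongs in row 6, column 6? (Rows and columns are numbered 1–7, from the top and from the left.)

(r1,c5) = C
(r2,c5) = E
(r3,c5) = G
(r5,c1) = C
(r5,c3) = G
(r6,c4) = A
(r7,c1) = B
(r1,c2) = D
(r1,c4) = F
(r1,c7) = B
(r3,c2) = E
(r3,c7) = F
(r4,c3) = E
(r4,c7) = G
(r6,c2) = C
(r7,c2) = G
(r1,c3) = A
(r2,c7) = D
(r3,c3) = B
(r3,c6) = A
(r6,c3) = D
(r6,c6) = B

B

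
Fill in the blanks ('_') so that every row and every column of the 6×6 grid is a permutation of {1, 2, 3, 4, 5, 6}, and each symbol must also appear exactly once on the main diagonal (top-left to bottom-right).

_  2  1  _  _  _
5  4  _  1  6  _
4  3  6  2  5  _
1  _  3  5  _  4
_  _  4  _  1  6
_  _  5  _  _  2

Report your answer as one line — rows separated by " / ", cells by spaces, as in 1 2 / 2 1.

3 2 1 6 4 5 / 5 4 2 1 6 3 / 4 3 6 2 5 1 / 1 6 3 5 2 4 / 2 5 4 3 1 6 / 6 1 5 4 3 2

(r1,c1) = 3
(r1,c5) = 4
(r1,c6) = 5
(r2,c3) = 2
(r2,c6) = 3
(r3,c6) = 1
(r4,c2) = 6
(r4,c5) = 2
(r5,c1) = 2
(r5,c2) = 5
(r5,c4) = 3
(r6,c1) = 6
(r6,c2) = 1
(r6,c4) = 4
(r6,c5) = 3
(r1,c4) = 6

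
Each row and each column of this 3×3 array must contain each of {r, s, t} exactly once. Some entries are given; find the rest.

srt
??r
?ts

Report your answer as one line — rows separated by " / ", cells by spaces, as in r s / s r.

s r t / t s r / r t s

(r2,c1): row 2 has {r}; column 1 has {s}, so it must be t.
(r2,c2): row 2 has {r,t}; column 2 has {r,t}, so it must be s.
(r3,c1): row 3 has {s,t}; column 1 has {s,t}, so it must be r.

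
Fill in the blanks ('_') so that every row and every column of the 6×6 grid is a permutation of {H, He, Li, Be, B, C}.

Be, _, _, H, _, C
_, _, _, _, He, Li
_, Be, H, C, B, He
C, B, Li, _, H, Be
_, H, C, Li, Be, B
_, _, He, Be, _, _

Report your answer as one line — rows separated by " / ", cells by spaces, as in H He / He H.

row 1 has {H,Be,C}; column 3 has {H,He,Li,C} — only B is left for (r1,c3).
row 1 has {H,Be,B,C}; column 5 has {H,He,Be,B} — only Li is left for (r1,c5).
row 2 has {He,Li}; column 2 has {H,Be,B} — only C is left for (r2,c2).
row 2 has {He,Li,C}; column 3 has {H,He,Li,B,C} — only Be is left for (r2,c3).
row 2 has {He,Li,Be,C}; column 4 has {H,Li,Be,C} — only B is left for (r2,c4).
row 3 has {H,He,Be,B,C}; column 1 has {Be,C} — only Li is left for (r3,c1).
row 4 has {H,Li,Be,B,C}; column 4 has {H,Li,Be,B,C} — only He is left for (r4,c4).
row 5 has {H,Li,Be,B,C}; column 1 has {Li,Be,C} — only He is left for (r5,c1).
row 6 has {He,Be}; column 2 has {H,Be,B,C} — only Li is left for (r6,c2).
row 6 has {He,Li,Be}; column 5 has {H,He,Li,Be,B} — only C is left for (r6,c5).
row 6 has {He,Li,Be,C}; column 6 has {He,Li,Be,B,C} — only H is left for (r6,c6).
row 1 has {H,Li,Be,B,C}; column 2 has {H,Li,Be,B,C} — only He is left for (r1,c2).
row 2 has {He,Li,Be,B,C}; column 1 has {He,Li,Be,C} — only H is left for (r2,c1).
row 6 has {H,He,Li,Be,C}; column 1 has {H,He,Li,Be,C} — only B is left for (r6,c1).

Be He B H Li C / H C Be B He Li / Li Be H C B He / C B Li He H Be / He H C Li Be B / B Li He Be C H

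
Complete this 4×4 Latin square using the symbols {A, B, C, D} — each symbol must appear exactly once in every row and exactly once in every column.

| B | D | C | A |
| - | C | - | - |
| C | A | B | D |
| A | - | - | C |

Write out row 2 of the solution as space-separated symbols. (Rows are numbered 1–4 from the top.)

D C A B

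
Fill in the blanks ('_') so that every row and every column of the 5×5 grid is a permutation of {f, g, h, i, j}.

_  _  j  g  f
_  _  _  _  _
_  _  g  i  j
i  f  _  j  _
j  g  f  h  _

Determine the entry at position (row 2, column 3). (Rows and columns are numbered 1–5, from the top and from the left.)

i

At row 1, column 1: row 1 has {f,g,j}; column 1 has {i,j}; that leaves h.
At row 1, column 2: row 1 has {f,g,h,j}; column 2 has {f,g}; that leaves i.
At row 2, column 4: row 2 is empty so far; column 4 has {g,h,i,j}; that leaves f.
At row 3, column 1: row 3 has {g,i,j}; column 1 has {h,i,j}; that leaves f.
At row 3, column 2: row 3 has {f,g,i,j}; column 2 has {f,g,i}; that leaves h.
At row 4, column 3: row 4 has {f,i,j}; column 3 has {f,g,j}; that leaves h.
At row 4, column 5: row 4 has {f,h,i,j}; column 5 has {f,j}; that leaves g.
At row 5, column 5: row 5 has {f,g,h,j}; column 5 has {f,g,j}; that leaves i.
At row 2, column 1: row 2 has {f}; column 1 has {f,h,i,j}; that leaves g.
At row 2, column 2: row 2 has {f,g}; column 2 has {f,g,h,i}; that leaves j.
At row 2, column 3: row 2 has {f,g,j}; column 3 has {f,g,h,j}; that leaves i.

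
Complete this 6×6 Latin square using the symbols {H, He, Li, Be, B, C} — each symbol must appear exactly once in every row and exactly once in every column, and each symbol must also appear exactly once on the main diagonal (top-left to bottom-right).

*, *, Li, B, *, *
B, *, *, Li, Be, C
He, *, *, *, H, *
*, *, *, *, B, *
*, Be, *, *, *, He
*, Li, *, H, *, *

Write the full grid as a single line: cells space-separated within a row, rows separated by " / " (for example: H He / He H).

Be He Li B C H / B H He Li Be C / He B C Be H Li / Li C H He B Be / H Be B C Li He / C Li Be H He B

(r5,c4) = C
(r5,c5) = Li
(r3,c4) = Be
(r4,c4) = He
(r5,c1) = H
(r5,c3) = B
(r2,c2) = H
(r2,c3) = He
(r3,c3) = C
(r4,c2) = C
(r6,c3) = Be
(r6,c6) = B
(r1,c1) = Be
(r1,c2) = He
(r1,c5) = C
(r1,c6) = H
(r3,c2) = B
(r3,c6) = Li
(r4,c1) = Li
(r4,c3) = H
(r4,c6) = Be
(r6,c1) = C
(r6,c5) = He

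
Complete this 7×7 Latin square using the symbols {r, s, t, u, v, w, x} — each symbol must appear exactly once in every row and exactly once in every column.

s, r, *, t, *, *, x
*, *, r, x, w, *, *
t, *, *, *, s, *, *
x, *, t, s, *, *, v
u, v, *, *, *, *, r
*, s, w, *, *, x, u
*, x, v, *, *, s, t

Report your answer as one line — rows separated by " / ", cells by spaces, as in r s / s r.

(r1,c3) = u
(r1,c5) = v
(r1,c6) = w
(r2,c1) = v
(r2,c7) = s
(r3,c3) = x
(r3,c7) = w
(r5,c3) = s
(r5,c4) = w
(r5,c6) = t
(r6,c1) = r
(r6,c4) = v
(r6,c5) = t
(r7,c1) = w
(r2,c6) = u
(r3,c2) = u
(r3,c4) = r
(r3,c6) = v
(r4,c2) = w
(r4,c6) = r
(r5,c5) = x
(r7,c4) = u
(r7,c5) = r
(r2,c2) = t
(r4,c5) = u

s r u t v w x / v t r x w u s / t u x r s v w / x w t s u r v / u v s w x t r / r s w v t x u / w x v u r s t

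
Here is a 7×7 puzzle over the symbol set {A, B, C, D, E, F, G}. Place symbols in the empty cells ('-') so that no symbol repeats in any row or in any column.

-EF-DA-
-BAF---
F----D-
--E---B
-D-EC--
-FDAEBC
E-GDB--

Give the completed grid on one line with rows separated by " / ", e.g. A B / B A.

B E F C D A G / C B A F G E D / F G C B A D E / D A E G F C B / A D B E C G F / G F D A E B C / E C G D B F A

(r1,c7) = G
(r2,c5) = G
(r3,c5) = A
(r3,c7) = E
(r4,c5) = F
(r5,c3) = B
(r6,c1) = G
(r2,c7) = D
(r3,c3) = C
(r5,c1) = A
(r5,c7) = F
(r7,c7) = A
(r2,c1) = C
(r2,c6) = E
(r3,c2) = G
(r3,c4) = B
(r4,c1) = D
(r5,c6) = G
(r7,c2) = C
(r7,c6) = F
(r1,c1) = B
(r1,c4) = C
(r4,c2) = A
(r4,c4) = G
(r4,c6) = C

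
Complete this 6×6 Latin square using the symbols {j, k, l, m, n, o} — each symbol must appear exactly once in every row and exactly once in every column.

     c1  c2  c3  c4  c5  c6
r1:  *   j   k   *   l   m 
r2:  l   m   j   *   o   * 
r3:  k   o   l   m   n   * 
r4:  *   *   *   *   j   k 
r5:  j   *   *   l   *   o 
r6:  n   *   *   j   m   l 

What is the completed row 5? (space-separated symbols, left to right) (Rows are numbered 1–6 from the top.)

j n m l k o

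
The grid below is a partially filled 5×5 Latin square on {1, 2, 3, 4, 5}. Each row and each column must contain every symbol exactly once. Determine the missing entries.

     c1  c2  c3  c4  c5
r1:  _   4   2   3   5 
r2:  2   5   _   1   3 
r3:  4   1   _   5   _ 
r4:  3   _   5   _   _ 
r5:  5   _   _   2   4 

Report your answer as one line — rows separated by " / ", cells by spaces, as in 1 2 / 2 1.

1 4 2 3 5 / 2 5 4 1 3 / 4 1 3 5 2 / 3 2 5 4 1 / 5 3 1 2 4

row 1 has {2,3,4,5}; column 1 has {2,3,4,5} — only 1 is left for (r1,c1).
row 2 has {1,2,3,5}; column 3 has {2,5} — only 4 is left for (r2,c3).
row 3 has {1,4,5}; column 3 has {2,4,5} — only 3 is left for (r3,c3).
row 3 has {1,3,4,5}; column 5 has {3,4,5} — only 2 is left for (r3,c5).
row 4 has {3,5}; column 2 has {1,4,5} — only 2 is left for (r4,c2).
row 4 has {2,3,5}; column 4 has {1,2,3,5} — only 4 is left for (r4,c4).
row 4 has {2,3,4,5}; column 5 has {2,3,4,5} — only 1 is left for (r4,c5).
row 5 has {2,4,5}; column 2 has {1,2,4,5} — only 3 is left for (r5,c2).
row 5 has {2,3,4,5}; column 3 has {2,3,4,5} — only 1 is left for (r5,c3).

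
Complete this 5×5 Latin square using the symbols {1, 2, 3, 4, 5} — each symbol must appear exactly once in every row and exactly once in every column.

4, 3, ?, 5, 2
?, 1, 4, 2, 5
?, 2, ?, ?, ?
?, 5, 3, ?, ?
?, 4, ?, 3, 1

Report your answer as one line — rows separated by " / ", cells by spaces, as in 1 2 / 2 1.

4 3 1 5 2 / 3 1 4 2 5 / 1 2 5 4 3 / 2 5 3 1 4 / 5 4 2 3 1

Cell (r1,c3): row 1 has {2,3,4,5}; column 3 has {3,4} → 1.
Cell (r2,c1): row 2 has {1,2,4,5}; column 1 has {4} → 3.
Cell (r3,c3): row 3 has {2}; column 3 has {1,3,4} → 5.
Cell (r4,c5): row 4 has {3,5}; column 5 has {1,2,5} → 4.
Cell (r5,c3): row 5 has {1,3,4}; column 3 has {1,3,4,5} → 2.
Cell (r3,c1): row 3 has {2,5}; column 1 has {3,4} → 1.
Cell (r3,c4): row 3 has {1,2,5}; column 4 has {2,3,5} → 4.
Cell (r3,c5): row 3 has {1,2,4,5}; column 5 has {1,2,4,5} → 3.
Cell (r4,c1): row 4 has {3,4,5}; column 1 has {1,3,4} → 2.
Cell (r4,c4): row 4 has {2,3,4,5}; column 4 has {2,3,4,5} → 1.
Cell (r5,c1): row 5 has {1,2,3,4}; column 1 has {1,2,3,4} → 5.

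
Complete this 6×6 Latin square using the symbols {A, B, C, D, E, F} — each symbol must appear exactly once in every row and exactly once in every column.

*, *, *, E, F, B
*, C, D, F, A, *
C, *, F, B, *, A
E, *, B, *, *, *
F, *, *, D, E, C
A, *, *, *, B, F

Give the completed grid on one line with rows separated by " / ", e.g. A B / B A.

Cell (r1,c1): row 1 has {B,E,F}; column 1 has {A,C,E,F} → D.
Cell (r1,c2): row 1 has {B,D,E,F}; column 2 has {C} → A.
Cell (r1,c3): row 1 has {A,B,D,E,F}; column 3 has {B,D,F} → C.
Cell (r2,c1): row 2 has {A,C,D,F}; column 1 has {A,C,D,E,F} → B.
Cell (r2,c6): row 2 has {A,B,C,D,F}; column 6 has {A,B,C,F} → E.
Cell (r3,c5): row 3 has {A,B,C,F}; column 5 has {A,B,E,F} → D.
Cell (r4,c5): row 4 has {B,E}; column 5 has {A,B,D,E,F} → C.
Cell (r4,c6): row 4 has {B,C,E}; column 6 has {A,B,C,E,F} → D.
Cell (r5,c2): row 5 has {C,D,E,F}; column 2 has {A,C} → B.
Cell (r5,c3): row 5 has {B,C,D,E,F}; column 3 has {B,C,D,F} → A.
Cell (r6,c3): row 6 has {A,B,F}; column 3 has {A,B,C,D,F} → E.
Cell (r6,c4): row 6 has {A,B,E,F}; column 4 has {B,D,E,F} → C.
Cell (r3,c2): row 3 has {A,B,C,D,F}; column 2 has {A,B,C} → E.
Cell (r4,c2): row 4 has {B,C,D,E}; column 2 has {A,B,C,E} → F.
Cell (r4,c4): row 4 has {B,C,D,E,F}; column 4 has {B,C,D,E,F} → A.
Cell (r6,c2): row 6 has {A,B,C,E,F}; column 2 has {A,B,C,E,F} → D.

D A C E F B / B C D F A E / C E F B D A / E F B A C D / F B A D E C / A D E C B F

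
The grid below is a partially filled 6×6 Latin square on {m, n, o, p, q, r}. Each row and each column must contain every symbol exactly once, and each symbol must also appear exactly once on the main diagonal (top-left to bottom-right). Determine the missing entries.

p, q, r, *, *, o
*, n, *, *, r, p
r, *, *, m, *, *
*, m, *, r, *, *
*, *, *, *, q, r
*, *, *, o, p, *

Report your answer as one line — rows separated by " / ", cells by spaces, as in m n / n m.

p q r n m o / o n m q r p / r p o m n q / q m p r o n / m o n p q r / n r q o p m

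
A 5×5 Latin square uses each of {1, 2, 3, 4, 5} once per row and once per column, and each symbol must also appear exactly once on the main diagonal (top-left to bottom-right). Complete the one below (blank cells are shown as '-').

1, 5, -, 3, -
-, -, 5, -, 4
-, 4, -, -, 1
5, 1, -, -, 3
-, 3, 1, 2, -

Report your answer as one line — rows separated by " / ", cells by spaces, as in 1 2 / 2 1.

1 5 4 3 2 / 3 2 5 1 4 / 2 4 3 5 1 / 5 1 2 4 3 / 4 3 1 2 5

Cell (r1,c5): row 1 has {1,3,5}; column 5 has {1,3,4} → 2.
Cell (r2,c2): row 2 has {4,5}; column 2 has {1,3,4,5}; the diagonal has {1} → 2.
Cell (r2,c4): row 2 has {2,4,5}; column 4 has {2,3} → 1.
Cell (r3,c3): row 3 has {1,4}; column 3 has {1,5}; the diagonal has {1,2} → 3.
Cell (r3,c4): row 3 has {1,3,4}; column 4 has {1,2,3} → 5.
Cell (r4,c4): row 4 has {1,3,5}; column 4 has {1,2,3,5}; the diagonal has {1,2,3} → 4.
Cell (r5,c1): row 5 has {1,2,3}; column 1 has {1,5} → 4.
Cell (r5,c5): row 5 has {1,2,3,4}; column 5 has {1,2,3,4}; the diagonal has {1,2,3,4} → 5.
Cell (r1,c3): row 1 has {1,2,3,5}; column 3 has {1,3,5} → 4.
Cell (r2,c1): row 2 has {1,2,4,5}; column 1 has {1,4,5} → 3.
Cell (r3,c1): row 3 has {1,3,4,5}; column 1 has {1,3,4,5} → 2.
Cell (r4,c3): row 4 has {1,3,4,5}; column 3 has {1,3,4,5} → 2.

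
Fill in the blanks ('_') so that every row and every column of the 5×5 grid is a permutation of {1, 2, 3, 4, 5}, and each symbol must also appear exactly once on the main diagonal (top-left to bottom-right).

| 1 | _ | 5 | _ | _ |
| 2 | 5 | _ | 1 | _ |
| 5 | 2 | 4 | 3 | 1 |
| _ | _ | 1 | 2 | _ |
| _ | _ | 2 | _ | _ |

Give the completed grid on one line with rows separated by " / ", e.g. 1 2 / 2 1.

(r1,c4) = 4
(r2,c3) = 3
(r2,c5) = 4
(r5,c4) = 5
(r5,c5) = 3
(r1,c2) = 3
(r1,c5) = 2
(r4,c2) = 4
(r4,c5) = 5
(r5,c1) = 4
(r5,c2) = 1
(r4,c1) = 3

1 3 5 4 2 / 2 5 3 1 4 / 5 2 4 3 1 / 3 4 1 2 5 / 4 1 2 5 3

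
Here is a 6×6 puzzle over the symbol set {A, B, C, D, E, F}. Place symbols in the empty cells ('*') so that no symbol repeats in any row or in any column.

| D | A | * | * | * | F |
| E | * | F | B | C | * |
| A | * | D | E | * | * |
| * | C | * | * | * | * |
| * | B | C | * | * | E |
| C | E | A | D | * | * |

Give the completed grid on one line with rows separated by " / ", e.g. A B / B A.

D A B C E F / E D F B C A / A F D E B C / B C E F A D / F B C A D E / C E A D F B

(r1,c4) = C
(r2,c2) = D
(r2,c6) = A
(r3,c2) = F
(r3,c5) = B
(r3,c6) = C
(r5,c1) = F
(r5,c4) = A
(r5,c5) = D
(r6,c5) = F
(r6,c6) = B
(r1,c5) = E
(r4,c1) = B
(r4,c3) = E
(r4,c4) = F
(r4,c5) = A
(r4,c6) = D
(r1,c3) = B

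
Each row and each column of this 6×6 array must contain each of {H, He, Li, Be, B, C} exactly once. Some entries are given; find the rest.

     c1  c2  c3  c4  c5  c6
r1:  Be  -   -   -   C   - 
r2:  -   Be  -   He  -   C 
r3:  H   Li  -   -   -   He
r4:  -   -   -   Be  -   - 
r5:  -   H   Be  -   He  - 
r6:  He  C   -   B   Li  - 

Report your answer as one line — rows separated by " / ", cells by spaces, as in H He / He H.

(r3,c4) = C
(r5,c4) = Li
(r5,c6) = B
(r6,c3) = H
(r6,c6) = Be
(r1,c4) = H
(r1,c6) = Li
(r3,c3) = B
(r3,c5) = Be
(r4,c6) = H
(r5,c1) = C
(r1,c3) = He
(r2,c3) = Li
(r4,c3) = C
(r4,c5) = B
(r1,c2) = B
(r2,c1) = B
(r2,c5) = H
(r4,c1) = Li
(r4,c2) = He

Be B He H C Li / B Be Li He H C / H Li B C Be He / Li He C Be B H / C H Be Li He B / He C H B Li Be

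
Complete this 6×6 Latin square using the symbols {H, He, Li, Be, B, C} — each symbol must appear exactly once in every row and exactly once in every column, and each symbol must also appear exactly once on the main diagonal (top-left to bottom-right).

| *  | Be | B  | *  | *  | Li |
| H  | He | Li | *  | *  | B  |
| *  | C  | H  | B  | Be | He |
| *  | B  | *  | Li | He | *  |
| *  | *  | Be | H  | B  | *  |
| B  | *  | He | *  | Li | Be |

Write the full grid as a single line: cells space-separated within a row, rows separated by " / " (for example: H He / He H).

C Be B He H Li / H He Li Be C B / Li C H B Be He / Be B C Li He H / He Li Be H B C / B H He C Li Be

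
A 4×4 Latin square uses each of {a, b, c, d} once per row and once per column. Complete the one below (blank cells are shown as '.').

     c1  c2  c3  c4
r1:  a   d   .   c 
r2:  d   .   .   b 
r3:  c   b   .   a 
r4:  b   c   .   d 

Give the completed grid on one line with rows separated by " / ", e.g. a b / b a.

a d b c / d a c b / c b d a / b c a d

(r1,c3) = b
(r2,c2) = a
(r2,c3) = c
(r3,c3) = d
(r4,c3) = a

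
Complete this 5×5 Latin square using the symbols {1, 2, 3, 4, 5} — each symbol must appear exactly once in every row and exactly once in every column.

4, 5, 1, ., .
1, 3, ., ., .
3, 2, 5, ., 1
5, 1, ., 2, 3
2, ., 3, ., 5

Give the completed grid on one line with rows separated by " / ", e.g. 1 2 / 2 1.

4 5 1 3 2 / 1 3 2 5 4 / 3 2 5 4 1 / 5 1 4 2 3 / 2 4 3 1 5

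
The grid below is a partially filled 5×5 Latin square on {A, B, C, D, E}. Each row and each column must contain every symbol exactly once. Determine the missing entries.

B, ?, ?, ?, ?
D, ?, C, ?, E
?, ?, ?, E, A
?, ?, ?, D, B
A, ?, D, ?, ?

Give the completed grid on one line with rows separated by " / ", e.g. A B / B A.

B A E C D / D B C A E / C D B E A / E C A D B / A E D B C

(r3,c1) = C
(r3,c3) = B
(r4,c1) = E
(r4,c3) = A
(r5,c5) = C
(r1,c3) = E
(r1,c5) = D
(r3,c2) = D
(r4,c2) = C
(r5,c4) = B
(r1,c2) = A
(r1,c4) = C
(r2,c2) = B
(r2,c4) = A
(r5,c2) = E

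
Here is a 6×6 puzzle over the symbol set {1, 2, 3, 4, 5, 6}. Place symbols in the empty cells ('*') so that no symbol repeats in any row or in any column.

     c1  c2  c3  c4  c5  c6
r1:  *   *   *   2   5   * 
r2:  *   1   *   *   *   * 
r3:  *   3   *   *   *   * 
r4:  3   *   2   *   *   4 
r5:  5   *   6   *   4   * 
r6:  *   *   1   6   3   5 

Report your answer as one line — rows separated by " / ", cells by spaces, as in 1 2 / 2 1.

(r5,c2) = 2
(r6,c2) = 4
(r1,c2) = 6
(r4,c2) = 5
(r4,c4) = 1
(r4,c5) = 6
(r5,c4) = 3
(r5,c6) = 1
(r6,c1) = 2
(r1,c6) = 3
(r2,c5) = 2
(r2,c6) = 6
(r3,c5) = 1
(r3,c6) = 2
(r1,c3) = 4
(r2,c1) = 4
(r2,c4) = 5
(r3,c1) = 6
(r3,c3) = 5
(r3,c4) = 4
(r1,c1) = 1
(r2,c3) = 3

1 6 4 2 5 3 / 4 1 3 5 2 6 / 6 3 5 4 1 2 / 3 5 2 1 6 4 / 5 2 6 3 4 1 / 2 4 1 6 3 5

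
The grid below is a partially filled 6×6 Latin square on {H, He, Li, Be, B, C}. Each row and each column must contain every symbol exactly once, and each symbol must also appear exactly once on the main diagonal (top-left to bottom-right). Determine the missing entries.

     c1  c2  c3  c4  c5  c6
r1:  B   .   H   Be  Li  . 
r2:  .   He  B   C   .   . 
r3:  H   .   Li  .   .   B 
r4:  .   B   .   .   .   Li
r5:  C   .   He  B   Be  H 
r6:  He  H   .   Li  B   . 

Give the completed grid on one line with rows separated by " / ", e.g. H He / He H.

B C H Be Li He / Li He B C H Be / H Be Li He C B / Be B C H He Li / C Li He B Be H / He H Be Li B C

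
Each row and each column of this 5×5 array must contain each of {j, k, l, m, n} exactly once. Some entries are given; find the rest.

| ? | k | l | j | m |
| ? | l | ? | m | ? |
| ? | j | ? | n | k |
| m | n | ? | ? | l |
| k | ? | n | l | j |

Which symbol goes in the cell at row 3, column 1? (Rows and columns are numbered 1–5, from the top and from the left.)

l

At row 1, column 1: row 1 has {j,k,l,m}; column 1 has {k,m}; that leaves n.
At row 2, column 1: row 2 has {l,m}; column 1 has {k,m,n}; that leaves j.
At row 2, column 3: row 2 has {j,l,m}; column 3 has {l,n}; that leaves k.
At row 2, column 5: row 2 has {j,k,l,m}; column 5 has {j,k,l,m}; that leaves n.
At row 3, column 1: row 3 has {j,k,n}; column 1 has {j,k,m,n}; that leaves l.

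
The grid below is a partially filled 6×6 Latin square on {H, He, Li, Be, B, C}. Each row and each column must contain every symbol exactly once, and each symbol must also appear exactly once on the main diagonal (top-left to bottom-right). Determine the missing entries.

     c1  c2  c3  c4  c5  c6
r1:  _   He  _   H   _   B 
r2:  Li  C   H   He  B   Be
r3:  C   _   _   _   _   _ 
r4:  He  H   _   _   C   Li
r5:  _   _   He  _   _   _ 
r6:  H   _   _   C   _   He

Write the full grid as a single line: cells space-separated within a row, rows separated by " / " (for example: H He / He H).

Be He C H Li B / Li C H He B Be / C B Li Be He H / He H Be B C Li / B Be He Li H C / H Li B C Be He

At row 1, column 1: row 1 has {H,He,B}; column 1 has {H,He,Li,C}; the diagonal has {He,C}; that leaves Be.
At row 1, column 5: row 1 has {H,He,Be,B}; column 5 has {B,C}; that leaves Li.
At row 3, column 6: row 3 has {C}; column 6 has {He,Li,Be,B}; that leaves H.
At row 4, column 4: row 4 has {H,He,Li,C}; column 4 has {H,He,C}; the diagonal has {He,Be,C}; that leaves B.
At row 5, column 1: row 5 has {He}; column 1 has {H,He,Li,Be,C}; that leaves B.
At row 5, column 5: row 5 has {He,B}; column 5 has {Li,B,C}; the diagonal has {He,Be,B,C}; that leaves H.
At row 5, column 6: row 5 has {H,He,B}; column 6 has {H,He,Li,Be,B}; that leaves C.
At row 6, column 5: row 6 has {H,He,C}; column 5 has {H,Li,B,C}; that leaves Be.
At row 1, column 3: row 1 has {H,He,Li,Be,B}; column 3 has {H,He}; that leaves C.
At row 3, column 3: row 3 has {H,C}; column 3 has {H,He,C}; the diagonal has {H,He,Be,B,C}; that leaves Li.
At row 3, column 4: row 3 has {H,Li,C}; column 4 has {H,He,B,C}; that leaves Be.
At row 3, column 5: row 3 has {H,Li,Be,C}; column 5 has {H,Li,Be,B,C}; that leaves He.
At row 4, column 3: row 4 has {H,He,Li,B,C}; column 3 has {H,He,Li,C}; that leaves Be.
At row 5, column 4: row 5 has {H,He,B,C}; column 4 has {H,He,Be,B,C}; that leaves Li.
At row 6, column 3: row 6 has {H,He,Be,C}; column 3 has {H,He,Li,Be,C}; that leaves B.
At row 3, column 2: row 3 has {H,He,Li,Be,C}; column 2 has {H,He,C}; that leaves B.
At row 5, column 2: row 5 has {H,He,Li,B,C}; column 2 has {H,He,B,C}; that leaves Be.
At row 6, column 2: row 6 has {H,He,Be,B,C}; column 2 has {H,He,Be,B,C}; that leaves Li.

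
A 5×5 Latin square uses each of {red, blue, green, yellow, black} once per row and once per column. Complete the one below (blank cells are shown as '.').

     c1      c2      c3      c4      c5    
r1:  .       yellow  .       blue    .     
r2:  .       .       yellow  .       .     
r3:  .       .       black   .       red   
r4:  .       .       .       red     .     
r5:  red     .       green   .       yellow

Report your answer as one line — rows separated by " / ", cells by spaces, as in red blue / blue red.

green yellow red blue black / black red yellow green blue / blue green black yellow red / yellow black blue red green / red blue green black yellow

row 1 has {blue,yellow}; column 3 has {green,yellow,black} — only red is left for (r1,c3).
row 4 has {red}; column 3 has {red,green,yellow,black} — only blue is left for (r4,c3).
row 5 has {red,green,yellow}; column 4 has {red,blue} — only black is left for (r5,c4).
row 2 has {yellow}; column 4 has {red,blue,black} — only green is left for (r2,c4).
row 3 has {red,black}; column 4 has {red,blue,green,black} — only yellow is left for (r3,c4).
row 5 has {red,green,yellow,black}; column 2 has {yellow} — only blue is left for (r5,c2).
row 3 has {red,yellow,black}; column 2 has {blue,yellow} — only green is left for (r3,c2).
row 4 has {red,blue}; column 2 has {blue,green,yellow} — only black is left for (r4,c2).
row 4 has {red,blue,black}; column 5 has {red,yellow} — only green is left for (r4,c5).
row 1 has {red,blue,yellow}; column 5 has {red,green,yellow} — only black is left for (r1,c5).
row 2 has {green,yellow}; column 2 has {blue,green,yellow,black} — only red is left for (r2,c2).
row 2 has {red,green,yellow}; column 5 has {red,green,yellow,black} — only blue is left for (r2,c5).
row 3 has {red,green,yellow,black}; column 1 has {red} — only blue is left for (r3,c1).
row 4 has {red,blue,green,black}; column 1 has {red,blue} — only yellow is left for (r4,c1).
row 1 has {red,blue,yellow,black}; column 1 has {red,blue,yellow} — only green is left for (r1,c1).
row 2 has {red,blue,green,yellow}; column 1 has {red,blue,green,yellow} — only black is left for (r2,c1).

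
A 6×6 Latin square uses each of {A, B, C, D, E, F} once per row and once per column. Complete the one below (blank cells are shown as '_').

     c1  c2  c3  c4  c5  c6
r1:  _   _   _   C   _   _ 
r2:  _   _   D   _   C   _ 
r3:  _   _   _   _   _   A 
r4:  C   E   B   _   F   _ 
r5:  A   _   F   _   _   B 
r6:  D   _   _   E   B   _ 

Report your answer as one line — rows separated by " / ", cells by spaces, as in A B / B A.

B D E C A F / F A D B C E / E B C F D A / C E B A F D / A C F D E B / D F A E B C

(r4,c6) = D
(r5,c4) = D
(r5,c5) = E
(r3,c5) = D
(r4,c4) = A
(r5,c2) = C
(r1,c5) = A
(r1,c3) = E
(r1,c6) = F
(r2,c6) = E
(r3,c3) = C
(r6,c3) = A
(r6,c6) = C
(r1,c1) = B
(r1,c2) = D
(r2,c1) = F
(r2,c4) = B
(r3,c1) = E
(r3,c4) = F
(r6,c2) = F
(r2,c2) = A
(r3,c2) = B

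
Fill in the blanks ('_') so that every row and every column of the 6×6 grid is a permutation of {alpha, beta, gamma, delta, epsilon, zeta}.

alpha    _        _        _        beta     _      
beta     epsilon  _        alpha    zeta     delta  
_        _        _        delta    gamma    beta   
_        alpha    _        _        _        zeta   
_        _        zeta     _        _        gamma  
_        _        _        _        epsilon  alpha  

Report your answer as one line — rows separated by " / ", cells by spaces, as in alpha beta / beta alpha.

alpha gamma delta zeta beta epsilon / beta epsilon gamma alpha zeta delta / epsilon zeta alpha delta gamma beta / gamma alpha epsilon beta delta zeta / delta beta zeta epsilon alpha gamma / zeta delta beta gamma epsilon alpha

(r1,c6): row 1 has {alpha,beta}; column 6 has {alpha,beta,gamma,delta,zeta}, so it must be epsilon.
(r2,c3): row 2 has {alpha,beta,delta,epsilon,zeta}; column 3 has {zeta}, so it must be gamma.
(r3,c2): row 3 has {beta,gamma,delta}; column 2 has {alpha,epsilon}, so it must be zeta.
(r4,c5): row 4 has {alpha,zeta}; column 5 has {beta,gamma,epsilon,zeta}, so it must be delta.
(r5,c5): row 5 has {gamma,zeta}; column 5 has {beta,gamma,delta,epsilon,zeta}, so it must be alpha.
(r1,c3): row 1 has {alpha,beta,epsilon}; column 3 has {gamma,zeta}, so it must be delta.
(r3,c1): row 3 has {beta,gamma,delta,zeta}; column 1 has {alpha,beta}, so it must be epsilon.
(r3,c3): row 3 has {beta,gamma,delta,epsilon,zeta}; column 3 has {gamma,delta,zeta}, so it must be alpha.
(r4,c1): row 4 has {alpha,delta,zeta}; column 1 has {alpha,beta,epsilon}, so it must be gamma.
(r5,c1): row 5 has {alpha,gamma,zeta}; column 1 has {alpha,beta,gamma,epsilon}, so it must be delta.
(r5,c2): row 5 has {alpha,gamma,delta,zeta}; column 2 has {alpha,epsilon,zeta}, so it must be beta.
(r5,c4): row 5 has {alpha,beta,gamma,delta,zeta}; column 4 has {alpha,delta}, so it must be epsilon.
(r6,c1): row 6 has {alpha,epsilon}; column 1 has {alpha,beta,gamma,delta,epsilon}, so it must be zeta.
(r6,c3): row 6 has {alpha,epsilon,zeta}; column 3 has {alpha,gamma,delta,zeta}, so it must be beta.
(r6,c4): row 6 has {alpha,beta,epsilon,zeta}; column 4 has {alpha,delta,epsilon}, so it must be gamma.
(r1,c2): row 1 has {alpha,beta,delta,epsilon}; column 2 has {alpha,beta,epsilon,zeta}, so it must be gamma.
(r1,c4): row 1 has {alpha,beta,gamma,delta,epsilon}; column 4 has {alpha,gamma,delta,epsilon}, so it must be zeta.
(r4,c3): row 4 has {alpha,gamma,delta,zeta}; column 3 has {alpha,beta,gamma,delta,zeta}, so it must be epsilon.
(r4,c4): row 4 has {alpha,gamma,delta,epsilon,zeta}; column 4 has {alpha,gamma,delta,epsilon,zeta}, so it must be beta.
(r6,c2): row 6 has {alpha,beta,gamma,epsilon,zeta}; column 2 has {alpha,beta,gamma,epsilon,zeta}, so it must be delta.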